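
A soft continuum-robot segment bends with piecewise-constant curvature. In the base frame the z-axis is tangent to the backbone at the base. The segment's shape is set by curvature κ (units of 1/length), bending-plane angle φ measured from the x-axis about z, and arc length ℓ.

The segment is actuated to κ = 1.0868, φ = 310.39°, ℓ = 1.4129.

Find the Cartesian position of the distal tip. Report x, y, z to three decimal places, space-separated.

0.575 -0.676 0.920

θ = κ·ℓ = 1.0868 × 1.4129 = 1.53554 rad
ρ = (1 − cos θ)/κ = (1 − 0.03525)/1.0868 = 0.88770
z = sin θ / κ = 0.99938/1.0868 = 0.91956
x = ρ cos φ = 0.88770 × cos(310.39°) = 0.57522
y = ρ sin φ = 0.88770 × sin(310.39°) = -0.67612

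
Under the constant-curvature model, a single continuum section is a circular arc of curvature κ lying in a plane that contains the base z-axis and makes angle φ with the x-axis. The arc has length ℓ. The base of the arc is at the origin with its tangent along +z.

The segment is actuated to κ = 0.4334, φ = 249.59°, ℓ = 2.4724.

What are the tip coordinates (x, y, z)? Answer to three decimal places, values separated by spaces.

-0.419 -1.127 2.026

θ = κ·ℓ = 0.4334 × 2.4724 = 1.07154 rad
ρ = (1 − cos θ)/κ = (1 − 0.47877)/0.4334 = 1.20264
z = sin θ / κ = 0.87794/0.4334 = 2.02570
x = ρ cos φ = 1.20264 × cos(249.59°) = -0.41940
y = ρ sin φ = 1.20264 × sin(249.59°) = -1.12714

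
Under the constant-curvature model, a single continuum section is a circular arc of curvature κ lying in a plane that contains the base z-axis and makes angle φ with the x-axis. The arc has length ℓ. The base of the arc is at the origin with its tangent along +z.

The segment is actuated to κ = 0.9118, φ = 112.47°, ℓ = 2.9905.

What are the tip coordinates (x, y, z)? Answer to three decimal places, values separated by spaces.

-0.803 1.941 0.442

θ = κ·ℓ = 0.9118 × 2.9905 = 2.72674 rad
ρ = (1 − cos θ)/κ = (1 − -0.91517)/0.9118 = 2.10043
z = sin θ / κ = 0.40306/0.9118 = 0.44205
x = ρ cos φ = 2.10043 × cos(112.47°) = -0.80278
y = ρ sin φ = 2.10043 × sin(112.47°) = 1.94097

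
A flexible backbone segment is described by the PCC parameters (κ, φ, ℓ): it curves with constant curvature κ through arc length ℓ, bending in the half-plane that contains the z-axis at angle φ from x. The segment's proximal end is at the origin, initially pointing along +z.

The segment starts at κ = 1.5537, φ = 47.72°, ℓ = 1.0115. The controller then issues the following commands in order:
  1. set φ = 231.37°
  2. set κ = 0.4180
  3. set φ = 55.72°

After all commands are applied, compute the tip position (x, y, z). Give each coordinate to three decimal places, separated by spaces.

initial: κ=1.5537, φ=47.72°, ℓ=1.0115
cmd 1: set φ=231.37° → (κ,φ,ℓ)=(1.5537,231.37°,1.0115) → tip=(-0.4021,-0.5032,0.6436)
cmd 2: set κ=0.4180 → (κ,φ,ℓ)=(0.4180,231.37°,1.0115) → tip=(-0.1315,-0.1646,0.9816)
cmd 3: set φ=55.72° → (κ,φ,ℓ)=(0.4180,55.72°,1.0115) → tip=(0.1187,0.1741,0.9816)

0.119 0.174 0.982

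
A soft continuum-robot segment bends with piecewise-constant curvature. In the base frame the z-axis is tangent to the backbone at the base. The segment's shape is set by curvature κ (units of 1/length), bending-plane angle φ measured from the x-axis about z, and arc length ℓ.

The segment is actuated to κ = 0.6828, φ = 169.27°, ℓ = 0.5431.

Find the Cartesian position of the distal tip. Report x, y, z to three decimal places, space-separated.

-0.098 0.019 0.531

θ = κ·ℓ = 0.6828 × 0.5431 = 0.37083 rad
ρ = (1 − cos θ)/κ = (1 − 0.93203)/0.6828 = 0.09955
z = sin θ / κ = 0.36239/0.6828 = 0.53074
x = ρ cos φ = 0.09955 × cos(169.27°) = -0.09781
y = ρ sin φ = 0.09955 × sin(169.27°) = 0.01853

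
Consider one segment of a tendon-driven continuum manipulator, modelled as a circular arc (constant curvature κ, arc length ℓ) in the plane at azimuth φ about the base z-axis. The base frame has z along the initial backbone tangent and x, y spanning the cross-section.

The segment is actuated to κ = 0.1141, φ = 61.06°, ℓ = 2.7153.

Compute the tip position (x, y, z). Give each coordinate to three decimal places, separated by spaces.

θ = κ·ℓ = 0.1141 × 2.7153 = 0.30982 rad
ρ = (1 − cos θ)/κ = (1 − 0.95239)/0.1141 = 0.41727
z = sin θ / κ = 0.30488/0.1141 = 2.67207
x = ρ cos φ = 0.41727 × cos(61.06°) = 0.20191
y = ρ sin φ = 0.41727 × sin(61.06°) = 0.36516

0.202 0.365 2.672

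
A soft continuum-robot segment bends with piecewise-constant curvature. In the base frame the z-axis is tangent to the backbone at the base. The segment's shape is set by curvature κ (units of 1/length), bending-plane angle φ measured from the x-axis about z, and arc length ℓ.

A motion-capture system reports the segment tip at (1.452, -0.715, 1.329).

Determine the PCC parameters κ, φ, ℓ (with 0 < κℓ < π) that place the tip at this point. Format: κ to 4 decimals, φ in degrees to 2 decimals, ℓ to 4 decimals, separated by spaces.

0.7381 333.78 2.3936

ρ = √(x²+y²) = √(1.452² + -0.715²) = 1.61850
φ = atan2(y, x) mod 360° = atan2(-0.715, 1.452) = 333.7832°
|p|² = ρ² + z² = 1.61850² + 1.329² = 4.38577
κ = 2ρ / |p|² = 2×1.61850 / 4.38577 = 0.73807
θ = 2·atan2(ρ, z) = 2·atan2(1.61850, 1.329) = 1.76660 rad
ℓ = θ/κ = 1.76660/0.73807 = 2.39355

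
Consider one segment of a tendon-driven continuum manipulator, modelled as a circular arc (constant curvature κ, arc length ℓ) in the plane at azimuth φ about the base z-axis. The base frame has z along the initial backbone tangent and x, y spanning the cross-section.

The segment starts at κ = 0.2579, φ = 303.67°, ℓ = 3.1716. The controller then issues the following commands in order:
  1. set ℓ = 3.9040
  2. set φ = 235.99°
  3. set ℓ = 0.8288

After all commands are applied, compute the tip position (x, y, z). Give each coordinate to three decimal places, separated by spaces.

initial: κ=0.2579, φ=303.67°, ℓ=3.1716
cmd 1: set ℓ=3.9040 → (κ,φ,ℓ)=(0.2579,303.67°,3.9040) → tip=(1.0006,-1.5021,3.2770)
cmd 2: set φ=235.99° → (κ,φ,ℓ)=(0.2579,235.99°,3.9040) → tip=(-1.0095,-1.4961,3.2770)
cmd 3: set ℓ=0.8288 → (κ,φ,ℓ)=(0.2579,235.99°,0.8288) → tip=(-0.0494,-0.0731,0.8225)

-0.049 -0.073 0.823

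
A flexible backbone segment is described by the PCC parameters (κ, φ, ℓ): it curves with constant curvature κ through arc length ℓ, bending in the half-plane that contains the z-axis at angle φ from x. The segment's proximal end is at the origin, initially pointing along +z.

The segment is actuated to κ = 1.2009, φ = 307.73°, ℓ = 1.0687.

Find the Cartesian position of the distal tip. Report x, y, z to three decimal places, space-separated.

0.365 -0.472 0.799

θ = κ·ℓ = 1.2009 × 1.0687 = 1.28340 rad
ρ = (1 − cos θ)/κ = (1 − 0.28345)/1.2009 = 0.59667
z = sin θ / κ = 0.95899/1.2009 = 0.79856
x = ρ cos φ = 0.59667 × cos(307.73°) = 0.36513
y = ρ sin φ = 0.59667 × sin(307.73°) = -0.47191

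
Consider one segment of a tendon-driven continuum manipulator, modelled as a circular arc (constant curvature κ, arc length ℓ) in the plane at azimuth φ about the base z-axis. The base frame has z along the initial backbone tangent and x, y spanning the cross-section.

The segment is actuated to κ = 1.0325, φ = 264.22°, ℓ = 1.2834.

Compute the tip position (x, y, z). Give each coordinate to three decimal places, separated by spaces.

θ = κ·ℓ = 1.0325 × 1.2834 = 1.32511 rad
ρ = (1 − cos θ)/κ = (1 − 0.24322)/1.0325 = 0.73296
z = sin θ / κ = 0.96997/1.0325 = 0.93944
x = ρ cos φ = 0.73296 × cos(264.22°) = -0.07382
y = ρ sin φ = 0.73296 × sin(264.22°) = -0.72923

-0.074 -0.729 0.939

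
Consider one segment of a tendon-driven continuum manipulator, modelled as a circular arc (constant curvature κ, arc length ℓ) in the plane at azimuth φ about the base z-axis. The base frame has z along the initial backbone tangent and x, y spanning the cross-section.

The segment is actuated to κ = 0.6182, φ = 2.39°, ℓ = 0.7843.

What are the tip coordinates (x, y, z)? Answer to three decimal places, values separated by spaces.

θ = κ·ℓ = 0.6182 × 0.7843 = 0.48485 rad
ρ = (1 − cos θ)/κ = (1 − 0.88474)/0.6182 = 0.18644
z = sin θ / κ = 0.46608/0.6182 = 0.75393
x = ρ cos φ = 0.18644 × cos(2.39°) = 0.18628
y = ρ sin φ = 0.18644 × sin(2.39°) = 0.00777

0.186 0.008 0.754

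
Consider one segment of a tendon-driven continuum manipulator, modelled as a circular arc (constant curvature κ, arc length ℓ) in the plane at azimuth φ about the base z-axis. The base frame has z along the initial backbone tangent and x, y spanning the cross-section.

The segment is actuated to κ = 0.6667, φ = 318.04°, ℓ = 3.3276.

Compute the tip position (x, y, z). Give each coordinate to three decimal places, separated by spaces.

1.788 -1.608 1.196

θ = κ·ℓ = 0.6667 × 3.3276 = 2.21851 rad
ρ = (1 − cos θ)/κ = (1 − -0.60337)/0.6667 = 2.40493
z = sin θ / κ = 0.79746/0.6667 = 1.19614
x = ρ cos φ = 2.40493 × cos(318.04°) = 1.78833
y = ρ sin φ = 2.40493 × sin(318.04°) = -1.60796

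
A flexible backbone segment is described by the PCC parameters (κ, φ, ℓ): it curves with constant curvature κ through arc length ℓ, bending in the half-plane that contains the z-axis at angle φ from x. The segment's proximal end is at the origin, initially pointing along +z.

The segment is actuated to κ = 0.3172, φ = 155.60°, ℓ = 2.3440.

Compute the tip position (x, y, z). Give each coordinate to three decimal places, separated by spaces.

-0.758 0.344 2.134

θ = κ·ℓ = 0.3172 × 2.3440 = 0.74352 rad
ρ = (1 − cos θ)/κ = (1 − 0.73609)/0.3172 = 0.83199
z = sin θ / κ = 0.67688/0.3172 = 2.13392
x = ρ cos φ = 0.83199 × cos(155.60°) = -0.75768
y = ρ sin φ = 0.83199 × sin(155.60°) = 0.34370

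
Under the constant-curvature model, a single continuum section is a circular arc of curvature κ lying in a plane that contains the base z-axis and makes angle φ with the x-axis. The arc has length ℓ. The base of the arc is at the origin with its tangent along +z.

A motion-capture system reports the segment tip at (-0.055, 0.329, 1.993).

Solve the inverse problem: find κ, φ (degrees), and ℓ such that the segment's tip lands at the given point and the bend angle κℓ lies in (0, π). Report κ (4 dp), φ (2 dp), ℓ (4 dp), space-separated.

ρ = √(x²+y²) = √(-0.055² + 0.329²) = 0.33357
φ = atan2(y, x) mod 360° = atan2(0.329, -0.055) = 99.4906°
|p|² = ρ² + z² = 0.33357² + 1.993² = 4.08332
κ = 2ρ / |p|² = 2×0.33357 / 4.08332 = 0.16338
θ = 2·atan2(ρ, z) = 2·atan2(0.33357, 1.993) = 0.33166 rad
ℓ = θ/κ = 0.33166/0.16338 = 2.03001

0.1634 99.49 2.0300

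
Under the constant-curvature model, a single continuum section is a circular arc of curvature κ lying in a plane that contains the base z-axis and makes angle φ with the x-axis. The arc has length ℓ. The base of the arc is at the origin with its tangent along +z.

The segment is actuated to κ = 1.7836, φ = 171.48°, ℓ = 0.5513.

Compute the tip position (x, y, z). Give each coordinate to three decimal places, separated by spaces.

θ = κ·ℓ = 1.7836 × 0.5513 = 0.98330 rad
ρ = (1 − cos θ)/κ = (1 − 0.55428)/1.7836 = 0.24990
z = sin θ / κ = 0.83233/1.7836 = 0.46666
x = ρ cos φ = 0.24990 × cos(171.48°) = -0.24714
y = ρ sin φ = 0.24990 × sin(171.48°) = 0.03702

-0.247 0.037 0.467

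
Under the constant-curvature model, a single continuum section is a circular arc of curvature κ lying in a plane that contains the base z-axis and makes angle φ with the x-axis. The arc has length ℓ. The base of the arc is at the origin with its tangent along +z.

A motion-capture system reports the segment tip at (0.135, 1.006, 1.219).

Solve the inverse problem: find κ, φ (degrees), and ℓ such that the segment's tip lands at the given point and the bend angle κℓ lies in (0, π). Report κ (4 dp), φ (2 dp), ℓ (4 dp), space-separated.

0.8068 82.36 1.7213

ρ = √(x²+y²) = √(0.135² + 1.006²) = 1.01502
φ = atan2(y, x) mod 360° = atan2(1.006, 0.135) = 82.3569°
|p|² = ρ² + z² = 1.01502² + 1.219² = 2.51622
κ = 2ρ / |p|² = 2×1.01502 / 2.51622 = 0.80678
θ = 2·atan2(ρ, z) = 2·atan2(1.01502, 1.219) = 1.38869 rad
ℓ = θ/κ = 1.38869/0.80678 = 1.72127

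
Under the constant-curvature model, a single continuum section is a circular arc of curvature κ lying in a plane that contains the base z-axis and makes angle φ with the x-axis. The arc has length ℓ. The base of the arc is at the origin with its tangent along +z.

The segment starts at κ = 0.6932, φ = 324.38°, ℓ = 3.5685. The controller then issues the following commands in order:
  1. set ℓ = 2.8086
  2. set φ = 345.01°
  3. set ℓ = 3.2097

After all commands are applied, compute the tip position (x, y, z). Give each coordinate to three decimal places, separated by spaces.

2.241 -0.600 1.145

initial: κ=0.6932, φ=324.38°, ℓ=3.5685
cmd 1: set ℓ=2.8086 → (κ,φ,ℓ)=(0.6932,324.38°,2.8086) → tip=(1.6034,-1.1488,1.3417)
cmd 2: set φ=345.01° → (κ,φ,ℓ)=(0.6932,345.01°,2.8086) → tip=(1.9054,-0.5102,1.3417)
cmd 3: set ℓ=3.2097 → (κ,φ,ℓ)=(0.6932,345.01°,3.2097) → tip=(2.2414,-0.6002,1.1448)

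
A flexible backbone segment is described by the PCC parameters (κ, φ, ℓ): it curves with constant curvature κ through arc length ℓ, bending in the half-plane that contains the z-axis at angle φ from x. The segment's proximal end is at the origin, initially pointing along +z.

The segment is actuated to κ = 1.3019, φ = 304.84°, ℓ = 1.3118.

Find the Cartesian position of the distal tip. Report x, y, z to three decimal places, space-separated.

0.499 -0.717 0.761

θ = κ·ℓ = 1.3019 × 1.3118 = 1.70783 rad
ρ = (1 − cos θ)/κ = (1 − -0.13661)/1.3019 = 0.87304
z = sin θ / κ = 0.99063/1.3019 = 0.76091
x = ρ cos φ = 0.87304 × cos(304.84°) = 0.49875
y = ρ sin φ = 0.87304 × sin(304.84°) = -0.71655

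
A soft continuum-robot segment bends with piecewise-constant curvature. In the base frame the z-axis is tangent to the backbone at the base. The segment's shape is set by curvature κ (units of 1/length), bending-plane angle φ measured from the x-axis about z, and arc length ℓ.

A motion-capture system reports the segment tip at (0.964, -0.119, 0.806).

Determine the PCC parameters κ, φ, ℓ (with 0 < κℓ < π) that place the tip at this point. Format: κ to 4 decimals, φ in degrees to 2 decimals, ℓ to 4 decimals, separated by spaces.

ρ = √(x²+y²) = √(0.964² + -0.119²) = 0.97132
φ = atan2(y, x) mod 360° = atan2(-0.119, 0.964) = 352.9628°
|p|² = ρ² + z² = 0.97132² + 0.806² = 1.59309
κ = 2ρ / |p|² = 2×0.97132 / 1.59309 = 1.21941
θ = 2·atan2(ρ, z) = 2·atan2(0.97132, 0.806) = 1.75629 rad
ℓ = θ/κ = 1.75629/1.21941 = 1.44028

1.2194 352.96 1.4403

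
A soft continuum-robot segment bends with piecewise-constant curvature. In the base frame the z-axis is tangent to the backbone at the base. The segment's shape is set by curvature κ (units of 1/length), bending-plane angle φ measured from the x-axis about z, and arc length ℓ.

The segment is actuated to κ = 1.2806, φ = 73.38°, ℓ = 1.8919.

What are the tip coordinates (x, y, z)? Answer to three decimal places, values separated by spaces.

0.391 1.311 0.514

θ = κ·ℓ = 1.2806 × 1.8919 = 2.42277 rad
ρ = (1 − cos θ)/κ = (1 − -0.75258)/1.2806 = 1.36856
z = sin θ / κ = 0.65850/1.2806 = 0.51421
x = ρ cos φ = 1.36856 × cos(73.38°) = 0.39144
y = ρ sin φ = 1.36856 × sin(73.38°) = 1.31139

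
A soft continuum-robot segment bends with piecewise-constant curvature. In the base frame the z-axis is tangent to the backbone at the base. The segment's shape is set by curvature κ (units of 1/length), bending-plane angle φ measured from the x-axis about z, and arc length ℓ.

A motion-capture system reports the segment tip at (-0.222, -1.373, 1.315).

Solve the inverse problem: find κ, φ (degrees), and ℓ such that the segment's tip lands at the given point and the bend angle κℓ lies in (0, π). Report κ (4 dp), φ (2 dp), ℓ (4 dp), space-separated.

0.7593 260.82 2.1426

ρ = √(x²+y²) = √(-0.222² + -1.373²) = 1.39083
φ = atan2(y, x) mod 360° = atan2(-1.373, -0.222) = 260.8154°
|p|² = ρ² + z² = 1.39083² + 1.315² = 3.66364
κ = 2ρ / |p|² = 2×1.39083 / 3.66364 = 0.75926
θ = 2·atan2(ρ, z) = 2·atan2(1.39083, 1.315) = 1.62683 rad
ℓ = θ/κ = 1.62683/0.75926 = 2.14265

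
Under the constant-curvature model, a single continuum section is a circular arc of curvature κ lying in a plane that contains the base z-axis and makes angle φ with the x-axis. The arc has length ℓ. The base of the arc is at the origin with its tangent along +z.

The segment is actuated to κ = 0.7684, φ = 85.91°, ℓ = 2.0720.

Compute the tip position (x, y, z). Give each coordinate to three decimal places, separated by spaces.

0.095 1.326 1.301

θ = κ·ℓ = 0.7684 × 2.0720 = 1.59212 rad
ρ = (1 − cos θ)/κ = (1 − -0.02133)/0.7684 = 1.32916
z = sin θ / κ = 0.99977/0.7684 = 1.30111
x = ρ cos φ = 1.32916 × cos(85.91°) = 0.09480
y = ρ sin φ = 1.32916 × sin(85.91°) = 1.32578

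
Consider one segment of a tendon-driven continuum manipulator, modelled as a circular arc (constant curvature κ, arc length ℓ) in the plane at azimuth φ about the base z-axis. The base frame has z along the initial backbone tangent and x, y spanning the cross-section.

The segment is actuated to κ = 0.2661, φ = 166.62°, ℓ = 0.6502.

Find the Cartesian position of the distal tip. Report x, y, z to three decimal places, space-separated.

θ = κ·ℓ = 0.2661 × 0.6502 = 0.17302 rad
ρ = (1 − cos θ)/κ = (1 − 0.98507)/0.2661 = 0.05611
z = sin θ / κ = 0.17216/0.2661 = 0.64696
x = ρ cos φ = 0.05611 × cos(166.62°) = -0.05459
y = ρ sin φ = 0.05611 × sin(166.62°) = 0.01298

-0.055 0.013 0.647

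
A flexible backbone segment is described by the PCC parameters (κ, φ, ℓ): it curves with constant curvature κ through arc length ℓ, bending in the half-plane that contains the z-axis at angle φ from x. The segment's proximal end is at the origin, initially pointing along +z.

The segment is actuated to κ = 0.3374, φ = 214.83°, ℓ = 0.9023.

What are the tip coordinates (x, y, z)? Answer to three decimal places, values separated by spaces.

θ = κ·ℓ = 0.3374 × 0.9023 = 0.30444 rad
ρ = (1 − cos θ)/κ = (1 − 0.95402)/0.3374 = 0.13629
z = sin θ / κ = 0.29976/0.3374 = 0.88843
x = ρ cos φ = 0.13629 × cos(214.83°) = -0.11187
y = ρ sin φ = 0.13629 × sin(214.83°) = -0.07784

-0.112 -0.078 0.888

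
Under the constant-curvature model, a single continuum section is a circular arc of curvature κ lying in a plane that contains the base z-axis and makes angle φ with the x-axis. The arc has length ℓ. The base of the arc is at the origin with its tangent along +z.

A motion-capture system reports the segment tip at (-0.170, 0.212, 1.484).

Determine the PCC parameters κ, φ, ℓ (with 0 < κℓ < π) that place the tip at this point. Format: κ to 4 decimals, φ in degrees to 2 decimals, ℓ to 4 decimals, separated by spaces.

ρ = √(x²+y²) = √(-0.170² + 0.212²) = 0.27174
φ = atan2(y, x) mod 360° = atan2(0.212, -0.170) = 128.7257°
|p|² = ρ² + z² = 0.27174² + 1.484² = 2.27610
κ = 2ρ / |p|² = 2×0.27174 / 2.27610 = 0.23878
θ = 2·atan2(ρ, z) = 2·atan2(0.27174, 1.484) = 0.36222 rad
ℓ = θ/κ = 0.36222/0.23878 = 1.51695

0.2388 128.73 1.5170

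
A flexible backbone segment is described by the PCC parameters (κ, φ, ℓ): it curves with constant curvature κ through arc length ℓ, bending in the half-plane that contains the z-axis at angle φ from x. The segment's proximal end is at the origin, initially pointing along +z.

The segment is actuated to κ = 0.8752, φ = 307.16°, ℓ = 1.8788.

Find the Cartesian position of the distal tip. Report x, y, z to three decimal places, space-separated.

θ = κ·ℓ = 0.8752 × 1.8788 = 1.64433 rad
ρ = (1 − cos θ)/κ = (1 − -0.07346)/0.8752 = 1.22653
z = sin θ / κ = 0.99730/0.8752 = 1.13951
x = ρ cos φ = 1.22653 × cos(307.16°) = 0.74088
y = ρ sin φ = 1.22653 × sin(307.16°) = -0.97749

0.741 -0.977 1.140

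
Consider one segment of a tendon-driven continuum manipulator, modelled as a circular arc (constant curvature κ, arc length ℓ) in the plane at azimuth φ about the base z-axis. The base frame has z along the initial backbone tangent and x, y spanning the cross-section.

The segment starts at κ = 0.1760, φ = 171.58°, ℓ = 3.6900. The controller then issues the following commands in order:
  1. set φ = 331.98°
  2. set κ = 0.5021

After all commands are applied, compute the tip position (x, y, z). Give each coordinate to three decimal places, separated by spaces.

2.247 -1.196 1.913

initial: κ=0.1760, φ=171.58°, ℓ=3.6900
cmd 1: set φ=331.98° → (κ,φ,ℓ)=(0.1760,331.98°,3.6900) → tip=(1.0211,-0.5434,3.4360)
cmd 2: set κ=0.5021 → (κ,φ,ℓ)=(0.5021,331.98°,3.6900) → tip=(2.2474,-1.1960,1.9130)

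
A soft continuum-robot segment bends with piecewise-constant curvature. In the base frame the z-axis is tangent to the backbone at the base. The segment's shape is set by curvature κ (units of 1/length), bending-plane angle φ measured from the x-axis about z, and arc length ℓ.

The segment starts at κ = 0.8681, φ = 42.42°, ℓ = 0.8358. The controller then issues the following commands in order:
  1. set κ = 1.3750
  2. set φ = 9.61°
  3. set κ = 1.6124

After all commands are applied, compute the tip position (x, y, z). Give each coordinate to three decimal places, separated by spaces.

0.476 0.081 0.605

initial: κ=0.8681, φ=42.42°, ℓ=0.8358
cmd 1: set κ=1.3750 → (κ,φ,ℓ)=(1.3750,42.42°,0.8358) → tip=(0.3172,0.2898,0.6636)
cmd 2: set φ=9.61° → (κ,φ,ℓ)=(1.3750,9.61°,0.8358) → tip=(0.4236,0.0717,0.6636)
cmd 3: set κ=1.6124 → (κ,φ,ℓ)=(1.6124,9.61°,0.8358) → tip=(0.4762,0.0806,0.6048)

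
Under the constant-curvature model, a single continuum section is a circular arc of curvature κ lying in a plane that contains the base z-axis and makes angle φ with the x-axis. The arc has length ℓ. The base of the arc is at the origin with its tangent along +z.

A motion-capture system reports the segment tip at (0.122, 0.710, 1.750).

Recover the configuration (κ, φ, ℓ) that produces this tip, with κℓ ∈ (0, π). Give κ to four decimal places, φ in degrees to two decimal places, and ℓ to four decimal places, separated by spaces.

ρ = √(x²+y²) = √(0.122² + 0.710²) = 0.72041
φ = atan2(y, x) mod 360° = atan2(0.710, 0.122) = 80.2500°
|p|² = ρ² + z² = 0.72041² + 1.750² = 3.58148
κ = 2ρ / |p|² = 2×0.72041 / 3.58148 = 0.40229
θ = 2·atan2(ρ, z) = 2·atan2(0.72041, 1.750) = 0.78104 rad
ℓ = θ/κ = 0.78104/0.40229 = 1.94145

0.4023 80.25 1.9415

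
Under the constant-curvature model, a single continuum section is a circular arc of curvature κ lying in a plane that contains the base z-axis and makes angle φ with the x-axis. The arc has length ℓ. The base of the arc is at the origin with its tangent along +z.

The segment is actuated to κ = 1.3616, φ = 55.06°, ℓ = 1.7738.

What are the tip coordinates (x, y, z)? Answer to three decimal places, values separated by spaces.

0.735 1.052 0.488

θ = κ·ℓ = 1.3616 × 1.7738 = 2.41521 rad
ρ = (1 − cos θ)/κ = (1 − -0.74758)/1.3616 = 1.28347
z = sin θ / κ = 0.66417/1.3616 = 0.48779
x = ρ cos φ = 1.28347 × cos(55.06°) = 0.73507
y = ρ sin φ = 1.28347 × sin(55.06°) = 1.05213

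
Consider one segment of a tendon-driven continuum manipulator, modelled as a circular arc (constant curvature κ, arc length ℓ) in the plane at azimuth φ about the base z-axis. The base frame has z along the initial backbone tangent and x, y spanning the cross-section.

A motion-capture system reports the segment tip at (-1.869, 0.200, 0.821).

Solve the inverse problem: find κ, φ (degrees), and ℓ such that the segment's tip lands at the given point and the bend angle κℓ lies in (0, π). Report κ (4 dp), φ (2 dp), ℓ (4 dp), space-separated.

ρ = √(x²+y²) = √(-1.869² + 0.200²) = 1.87967
φ = atan2(y, x) mod 360° = atan2(0.200, -1.869) = 173.8921°
|p|² = ρ² + z² = 1.87967² + 0.821² = 4.20720
κ = 2ρ / |p|² = 2×1.87967 / 4.20720 = 0.89355
θ = 2·atan2(ρ, z) = 2·atan2(1.87967, 0.821) = 2.31798 rad
ℓ = θ/κ = 2.31798/0.89355 = 2.59413

0.8935 173.89 2.5941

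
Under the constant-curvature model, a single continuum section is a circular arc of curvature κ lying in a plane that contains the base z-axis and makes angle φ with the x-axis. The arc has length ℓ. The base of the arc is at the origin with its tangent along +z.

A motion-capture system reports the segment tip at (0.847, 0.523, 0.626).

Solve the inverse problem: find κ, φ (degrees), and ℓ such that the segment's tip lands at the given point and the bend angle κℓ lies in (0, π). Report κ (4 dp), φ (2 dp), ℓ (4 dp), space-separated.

ρ = √(x²+y²) = √(0.847² + 0.523²) = 0.99546
φ = atan2(y, x) mod 360° = atan2(0.523, 0.847) = 31.6942°
|p|² = ρ² + z² = 0.99546² + 0.626² = 1.38281
κ = 2ρ / |p|² = 2×0.99546 / 1.38281 = 1.43976
θ = 2·atan2(ρ, z) = 2·atan2(0.99546, 0.626) = 2.01886 rad
ℓ = θ/κ = 2.01886/1.43976 = 1.40222

1.4398 31.69 1.4022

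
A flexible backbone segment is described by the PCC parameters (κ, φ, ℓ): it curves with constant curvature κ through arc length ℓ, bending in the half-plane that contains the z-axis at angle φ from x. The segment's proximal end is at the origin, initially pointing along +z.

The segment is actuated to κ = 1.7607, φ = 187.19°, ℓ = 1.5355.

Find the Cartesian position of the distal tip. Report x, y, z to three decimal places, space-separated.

-1.074 -0.135 0.241

θ = κ·ℓ = 1.7607 × 1.5355 = 2.70355 rad
ρ = (1 − cos θ)/κ = (1 − -0.90559)/1.7607 = 1.08229
z = sin θ / κ = 0.42416/1.7607 = 0.24091
x = ρ cos φ = 1.08229 × cos(187.19°) = -1.07378
y = ρ sin φ = 1.08229 × sin(187.19°) = -0.13546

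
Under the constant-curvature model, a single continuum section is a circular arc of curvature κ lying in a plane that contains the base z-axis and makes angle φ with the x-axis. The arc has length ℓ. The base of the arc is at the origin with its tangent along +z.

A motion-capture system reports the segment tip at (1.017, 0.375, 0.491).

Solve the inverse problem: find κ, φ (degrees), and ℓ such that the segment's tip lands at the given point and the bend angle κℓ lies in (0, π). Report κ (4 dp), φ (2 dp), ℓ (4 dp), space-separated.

ρ = √(x²+y²) = √(1.017² + 0.375²) = 1.08393
φ = atan2(y, x) mod 360° = atan2(0.375, 1.017) = 20.2405°
|p|² = ρ² + z² = 1.08393² + 0.491² = 1.41599
κ = 2ρ / |p|² = 2×1.08393 / 1.41599 = 1.53099
θ = 2·atan2(ρ, z) = 2·atan2(1.08393, 0.491) = 2.29093 rad
ℓ = θ/κ = 2.29093/1.53099 = 1.49638

1.5310 20.24 1.4964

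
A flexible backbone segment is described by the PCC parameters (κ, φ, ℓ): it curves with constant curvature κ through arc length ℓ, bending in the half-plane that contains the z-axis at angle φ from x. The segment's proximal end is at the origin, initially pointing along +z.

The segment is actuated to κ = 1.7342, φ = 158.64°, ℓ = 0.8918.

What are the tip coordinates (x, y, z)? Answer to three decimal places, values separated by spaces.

θ = κ·ℓ = 1.7342 × 0.8918 = 1.54656 rad
ρ = (1 − cos θ)/κ = (1 − 0.02423)/1.7342 = 0.56266
z = sin θ / κ = 0.99971/1.7342 = 0.57647
x = ρ cos φ = 0.56266 × cos(158.64°) = -0.52401
y = ρ sin φ = 0.56266 × sin(158.64°) = 0.20494

-0.524 0.205 0.576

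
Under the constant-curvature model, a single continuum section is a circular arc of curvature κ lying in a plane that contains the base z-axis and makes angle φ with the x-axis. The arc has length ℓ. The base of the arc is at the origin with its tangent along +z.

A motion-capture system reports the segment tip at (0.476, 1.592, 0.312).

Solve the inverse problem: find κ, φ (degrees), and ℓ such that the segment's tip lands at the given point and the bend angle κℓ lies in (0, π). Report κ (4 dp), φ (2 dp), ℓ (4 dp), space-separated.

1.1626 73.35 2.3828

ρ = √(x²+y²) = √(0.476² + 1.592²) = 1.66164
φ = atan2(y, x) mod 360° = atan2(1.592, 0.476) = 73.3536°
|p|² = ρ² + z² = 1.66164² + 0.312² = 2.85838
κ = 2ρ / |p|² = 2×1.66164 / 2.85838 = 1.16264
θ = 2·atan2(ρ, z) = 2·atan2(1.66164, 0.312) = 2.77038 rad
ℓ = θ/κ = 2.77038/1.16264 = 2.38283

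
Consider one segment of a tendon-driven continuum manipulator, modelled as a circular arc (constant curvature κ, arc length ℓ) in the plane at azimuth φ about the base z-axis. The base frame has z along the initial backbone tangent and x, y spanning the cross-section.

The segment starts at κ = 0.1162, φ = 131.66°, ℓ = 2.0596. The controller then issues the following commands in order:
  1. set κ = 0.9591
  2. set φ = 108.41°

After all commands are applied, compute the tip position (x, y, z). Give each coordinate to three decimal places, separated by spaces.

-0.459 1.379 0.958

initial: κ=0.1162, φ=131.66°, ℓ=2.0596
cmd 1: set κ=0.9591 → (κ,φ,ℓ)=(0.9591,131.66°,2.0596) → tip=(-0.9659,1.0856,0.9585)
cmd 2: set φ=108.41° → (κ,φ,ℓ)=(0.9591,108.41°,2.0596) → tip=(-0.4589,1.3787,0.9585)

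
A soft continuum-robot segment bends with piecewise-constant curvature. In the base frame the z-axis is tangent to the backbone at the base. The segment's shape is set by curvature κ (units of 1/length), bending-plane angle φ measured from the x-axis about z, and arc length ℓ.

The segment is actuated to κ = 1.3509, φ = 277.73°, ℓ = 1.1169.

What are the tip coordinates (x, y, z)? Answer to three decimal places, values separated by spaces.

θ = κ·ℓ = 1.3509 × 1.1169 = 1.50882 rad
ρ = (1 − cos θ)/κ = (1 − 0.06194)/1.3509 = 0.69440
z = sin θ / κ = 0.99808/1.3509 = 0.73883
x = ρ cos φ = 0.69440 × cos(277.73°) = 0.09340
y = ρ sin φ = 0.69440 × sin(277.73°) = -0.68809

0.093 -0.688 0.739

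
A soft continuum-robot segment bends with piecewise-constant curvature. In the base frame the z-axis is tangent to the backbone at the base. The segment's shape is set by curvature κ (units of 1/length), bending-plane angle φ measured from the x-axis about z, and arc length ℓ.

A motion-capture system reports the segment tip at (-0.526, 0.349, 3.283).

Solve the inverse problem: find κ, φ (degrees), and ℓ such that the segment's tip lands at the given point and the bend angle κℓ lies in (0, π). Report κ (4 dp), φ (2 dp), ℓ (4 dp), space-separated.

ρ = √(x²+y²) = √(-0.526² + 0.349²) = 0.63125
φ = atan2(y, x) mod 360° = atan2(0.349, -0.526) = 146.4358°
|p|² = ρ² + z² = 0.63125² + 3.283² = 11.17657
κ = 2ρ / |p|² = 2×0.63125 / 11.17657 = 0.11296
θ = 2·atan2(ρ, z) = 2·atan2(0.63125, 3.283) = 0.37992 rad
ℓ = θ/κ = 0.37992/0.11296 = 3.36333

0.1130 146.44 3.3633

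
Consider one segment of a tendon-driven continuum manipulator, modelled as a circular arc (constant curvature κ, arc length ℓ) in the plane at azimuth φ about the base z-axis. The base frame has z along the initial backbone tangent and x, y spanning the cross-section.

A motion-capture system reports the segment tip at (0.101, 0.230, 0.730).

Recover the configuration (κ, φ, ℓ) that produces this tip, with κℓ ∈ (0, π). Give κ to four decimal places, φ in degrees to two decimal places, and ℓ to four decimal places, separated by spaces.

ρ = √(x²+y²) = √(0.101² + 0.230²) = 0.25120
φ = atan2(y, x) mod 360° = atan2(0.230, 0.101) = 66.2923°
|p|² = ρ² + z² = 0.25120² + 0.730² = 0.59600
κ = 2ρ / |p|² = 2×0.25120 / 0.59600 = 0.84295
θ = 2·atan2(ρ, z) = 2·atan2(0.25120, 0.730) = 0.66283 rad
ℓ = θ/κ = 0.66283/0.84295 = 0.78633

0.8429 66.29 0.7863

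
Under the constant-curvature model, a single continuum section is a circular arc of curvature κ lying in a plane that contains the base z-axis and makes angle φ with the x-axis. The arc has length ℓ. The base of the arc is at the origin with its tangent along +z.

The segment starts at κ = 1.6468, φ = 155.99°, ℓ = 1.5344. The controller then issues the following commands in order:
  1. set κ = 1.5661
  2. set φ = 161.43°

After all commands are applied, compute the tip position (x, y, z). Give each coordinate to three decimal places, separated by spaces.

initial: κ=1.6468, φ=155.99°, ℓ=1.5344
cmd 1: set κ=1.5661 → (κ,φ,ℓ)=(1.5661,155.99°,1.5344) → tip=(-1.0146,0.4519,0.4299)
cmd 2: set φ=161.43° → (κ,φ,ℓ)=(1.5661,161.43°,1.5344) → tip=(-1.0529,0.3537,0.4299)

-1.053 0.354 0.430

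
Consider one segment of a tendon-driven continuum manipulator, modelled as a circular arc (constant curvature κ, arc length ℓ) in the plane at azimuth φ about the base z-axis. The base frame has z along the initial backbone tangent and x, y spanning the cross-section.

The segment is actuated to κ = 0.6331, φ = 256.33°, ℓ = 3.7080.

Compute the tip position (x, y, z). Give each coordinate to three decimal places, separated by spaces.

-0.635 -2.611 1.127

θ = κ·ℓ = 0.6331 × 3.7080 = 2.34753 rad
ρ = (1 − cos θ)/κ = (1 − -0.70096)/0.6331 = 2.68671
z = sin θ / κ = 0.71320/0.6331 = 1.12653
x = ρ cos φ = 2.68671 × cos(256.33°) = -0.63495
y = ρ sin φ = 2.68671 × sin(256.33°) = -2.61060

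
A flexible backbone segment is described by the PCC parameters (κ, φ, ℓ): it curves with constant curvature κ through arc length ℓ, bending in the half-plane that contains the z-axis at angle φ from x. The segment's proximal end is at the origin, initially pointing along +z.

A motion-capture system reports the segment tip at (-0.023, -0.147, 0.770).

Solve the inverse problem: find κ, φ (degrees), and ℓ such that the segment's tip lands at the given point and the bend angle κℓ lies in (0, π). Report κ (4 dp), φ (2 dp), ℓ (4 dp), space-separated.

ρ = √(x²+y²) = √(-0.023² + -0.147²) = 0.14879
φ = atan2(y, x) mod 360° = atan2(-0.147, -0.023) = 261.1075°
|p|² = ρ² + z² = 0.14879² + 0.770² = 0.61504
κ = 2ρ / |p|² = 2×0.14879 / 0.61504 = 0.48383
θ = 2·atan2(ρ, z) = 2·atan2(0.14879, 0.770) = 0.38176 rad
ℓ = θ/κ = 0.38176/0.48383 = 0.78903

0.4838 261.11 0.7890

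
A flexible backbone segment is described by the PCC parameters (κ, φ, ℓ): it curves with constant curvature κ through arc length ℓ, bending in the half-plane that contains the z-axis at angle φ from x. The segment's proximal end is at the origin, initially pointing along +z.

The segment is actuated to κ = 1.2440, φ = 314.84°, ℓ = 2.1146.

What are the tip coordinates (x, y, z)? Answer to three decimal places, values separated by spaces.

θ = κ·ℓ = 1.2440 × 2.1146 = 2.63056 rad
ρ = (1 − cos θ)/κ = (1 − -0.87224)/1.2440 = 1.50502
z = sin θ / κ = 0.48908/1.2440 = 0.39315
x = ρ cos φ = 1.50502 × cos(314.84°) = 1.06123
y = ρ sin φ = 1.50502 × sin(314.84°) = -1.06718

1.061 -1.067 0.393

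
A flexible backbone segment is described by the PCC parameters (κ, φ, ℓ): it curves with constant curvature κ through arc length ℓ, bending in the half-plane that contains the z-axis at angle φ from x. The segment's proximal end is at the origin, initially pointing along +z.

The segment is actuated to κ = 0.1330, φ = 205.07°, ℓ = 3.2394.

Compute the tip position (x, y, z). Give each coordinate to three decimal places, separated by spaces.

-0.622 -0.291 3.140

θ = κ·ℓ = 0.1330 × 3.2394 = 0.43084 rad
ρ = (1 − cos θ)/κ = (1 − 0.90862)/0.1330 = 0.68710
z = sin θ / κ = 0.41763/0.1330 = 3.14011
x = ρ cos φ = 0.68710 × cos(205.07°) = -0.62237
y = ρ sin φ = 0.68710 × sin(205.07°) = -0.29114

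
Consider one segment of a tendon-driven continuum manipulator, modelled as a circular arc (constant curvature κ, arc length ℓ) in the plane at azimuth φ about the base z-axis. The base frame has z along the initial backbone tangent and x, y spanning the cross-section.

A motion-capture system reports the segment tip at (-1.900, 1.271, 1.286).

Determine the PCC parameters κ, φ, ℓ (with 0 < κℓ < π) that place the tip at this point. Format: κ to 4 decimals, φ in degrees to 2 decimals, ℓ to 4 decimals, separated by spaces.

ρ = √(x²+y²) = √(-1.900² + 1.271²) = 2.28592
φ = atan2(y, x) mod 360° = atan2(1.271, -1.900) = 146.2196°
|p|² = ρ² + z² = 2.28592² + 1.286² = 6.87924
κ = 2ρ / |p|² = 2×2.28592 / 6.87924 = 0.66459
θ = 2·atan2(ρ, z) = 2·atan2(2.28592, 1.286) = 2.11670 rad
ℓ = θ/κ = 2.11670/0.66459 = 3.18499

0.6646 146.22 3.1850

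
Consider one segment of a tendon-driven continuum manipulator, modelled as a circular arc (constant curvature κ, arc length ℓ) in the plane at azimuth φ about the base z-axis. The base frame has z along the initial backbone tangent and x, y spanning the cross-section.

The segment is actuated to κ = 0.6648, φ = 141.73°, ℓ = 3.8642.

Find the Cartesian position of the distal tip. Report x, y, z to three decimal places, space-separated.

-2.174 1.715 0.815

θ = κ·ℓ = 0.6648 × 3.8642 = 2.56892 rad
ρ = (1 − cos θ)/κ = (1 − -0.84046)/0.6648 = 2.76844
z = sin θ / κ = 0.54188/0.6648 = 0.81510
x = ρ cos φ = 2.76844 × cos(141.73°) = -2.17350
y = ρ sin φ = 2.76844 × sin(141.73°) = 1.71468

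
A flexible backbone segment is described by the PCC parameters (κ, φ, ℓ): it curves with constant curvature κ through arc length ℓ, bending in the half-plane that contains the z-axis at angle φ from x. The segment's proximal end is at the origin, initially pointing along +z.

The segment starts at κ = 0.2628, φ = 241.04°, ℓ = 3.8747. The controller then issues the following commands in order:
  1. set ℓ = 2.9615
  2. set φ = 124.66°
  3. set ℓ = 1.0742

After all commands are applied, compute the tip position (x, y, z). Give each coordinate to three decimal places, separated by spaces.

initial: κ=0.2628, φ=241.04°, ℓ=3.8747
cmd 1: set ℓ=2.9615 → (κ,φ,ℓ)=(0.2628,241.04°,2.9615) → tip=(-0.5304,-0.9585,2.6715)
cmd 2: set φ=124.66° → (κ,φ,ℓ)=(0.2628,124.66°,2.9615) → tip=(-0.6230,0.9010,2.6715)
cmd 3: set ℓ=1.0742 → (κ,φ,ℓ)=(0.2628,124.66°,1.0742) → tip=(-0.0857,0.1239,1.0600)

-0.086 0.124 1.060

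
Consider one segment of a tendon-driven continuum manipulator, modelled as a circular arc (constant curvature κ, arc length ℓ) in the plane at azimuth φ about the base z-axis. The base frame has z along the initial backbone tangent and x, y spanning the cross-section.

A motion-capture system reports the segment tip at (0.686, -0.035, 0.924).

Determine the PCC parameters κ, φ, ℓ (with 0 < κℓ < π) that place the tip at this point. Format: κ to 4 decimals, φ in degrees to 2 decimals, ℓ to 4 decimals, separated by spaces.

ρ = √(x²+y²) = √(0.686² + -0.035²) = 0.68689
φ = atan2(y, x) mod 360° = atan2(-0.035, 0.686) = 357.0793°
|p|² = ρ² + z² = 0.68689² + 0.924² = 1.32560
κ = 2ρ / |p|² = 2×0.68689 / 1.32560 = 1.03635
θ = 2·atan2(ρ, z) = 2·atan2(0.68689, 0.924) = 1.27851 rad
ℓ = θ/κ = 1.27851/1.03635 = 1.23367

1.0364 357.08 1.2337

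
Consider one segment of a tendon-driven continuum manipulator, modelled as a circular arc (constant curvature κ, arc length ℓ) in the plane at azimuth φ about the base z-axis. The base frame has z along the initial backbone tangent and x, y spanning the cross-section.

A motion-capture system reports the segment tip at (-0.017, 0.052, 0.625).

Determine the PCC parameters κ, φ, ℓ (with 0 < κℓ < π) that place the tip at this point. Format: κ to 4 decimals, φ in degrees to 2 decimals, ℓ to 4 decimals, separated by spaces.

0.2780 108.10 0.6282

ρ = √(x²+y²) = √(-0.017² + 0.052²) = 0.05471
φ = atan2(y, x) mod 360° = atan2(0.052, -0.017) = 108.1038°
|p|² = ρ² + z² = 0.05471² + 0.625² = 0.39362
κ = 2ρ / |p|² = 2×0.05471 / 0.39362 = 0.27798
θ = 2·atan2(ρ, z) = 2·atan2(0.05471, 0.625) = 0.17462 rad
ℓ = θ/κ = 0.17462/0.27798 = 0.62819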